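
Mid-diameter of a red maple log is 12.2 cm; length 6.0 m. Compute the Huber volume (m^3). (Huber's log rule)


Huber: V = Am * L,  Am = pi*(Dm/200)^2
Am = pi*(12.2/200)^2 = 0.01169 m^2
V = 0.01169*6.0 = 0.0701 m^3

0.0701


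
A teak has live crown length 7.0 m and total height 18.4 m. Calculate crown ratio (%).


Formula: Crown Ratio = (Crown Length / Total Height) * 100
CR = (7.0 m / 18.4 m) * 100
CR = 0.3804 * 100 = 38.0%

38.0


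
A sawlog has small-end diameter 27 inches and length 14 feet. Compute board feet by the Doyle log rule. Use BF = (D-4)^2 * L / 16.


Doyle: BF = (D - 4)^2 * L / 16
Adjusted diameter = 27 - 4 = 23 in
(D-4)^2 = 23^2 = 529
BF = 529 * 14 / 16 = 463 BF

463


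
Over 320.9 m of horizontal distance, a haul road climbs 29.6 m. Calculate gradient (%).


Formula: Gradient = rise / run * 100
Gradient = 29.6 / 320.9 * 100 = 9.2%

9.2


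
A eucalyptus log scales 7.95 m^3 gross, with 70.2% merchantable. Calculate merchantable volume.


Formula: MV = V_total * (merchantable_pct / 100)
Merchantable fraction = 70.2% / 100 = 0.702
MV = 7.95 m^3 * 0.702 = 5.581 m^3

5.581


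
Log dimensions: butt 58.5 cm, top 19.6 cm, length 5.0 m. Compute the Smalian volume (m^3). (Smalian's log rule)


Smalian: V = (A1 + A2)/2 * L,  A = pi*(D/200)^2
A1 = pi*(58.5/200)^2 = 0.268783 m^2
A2 = pi*(19.6/200)^2 = 0.030172 m^2
V = (0.268783+0.030172)/2*5.0 = 0.7474 m^3

0.7474


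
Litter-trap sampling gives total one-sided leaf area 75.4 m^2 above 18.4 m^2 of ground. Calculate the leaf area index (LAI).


Formula: LAI = total leaf area / ground area  (dimensionless)
LAI = 75.4 m^2 / 18.4 m^2
LAI = 4.1

4.1


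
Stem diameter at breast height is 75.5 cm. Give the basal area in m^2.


Formula: BA = pi * (DBH/2)^2 / 10000  (cm^2 to m^2)
Radius = DBH/2 = 75.5/2 = 37.75 cm
BA = pi * 37.75^2 / 10000
   = 4476.9659 cm^2 / 10000
   = 0.4477 m^2

0.4477


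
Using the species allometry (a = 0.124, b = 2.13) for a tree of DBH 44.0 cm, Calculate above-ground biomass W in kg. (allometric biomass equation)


Formula: W = a * DBH^b  (allometric power law)
DBH^b = 44.0^2.13 = 3166.3156
W = 0.124 * 3166.3156 = 392.6 kg

392.6


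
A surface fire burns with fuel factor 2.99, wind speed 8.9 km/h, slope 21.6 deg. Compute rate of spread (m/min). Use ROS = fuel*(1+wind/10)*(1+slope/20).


Formula: ROS = fuel * (1 + wind/10) * (1 + slope/20)
Wind factor = 1 + 8.9/10 = 1.89
Slope factor = 1 + 21.6/20 = 2.08
ROS = 2.99 * 1.89 * 2.08 = 11.75 m/min

11.75


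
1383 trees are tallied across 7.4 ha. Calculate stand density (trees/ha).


Formula: Stand Density = N_trees / Area_ha
Density = 1383 trees / 7.4 ha
Density = 187 trees/ha

187


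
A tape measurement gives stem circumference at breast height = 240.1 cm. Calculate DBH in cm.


Formula: DBH = C / pi
DBH = 240.1 / pi
pi = 3.14159...
DBH = 76.4 cm

76.4


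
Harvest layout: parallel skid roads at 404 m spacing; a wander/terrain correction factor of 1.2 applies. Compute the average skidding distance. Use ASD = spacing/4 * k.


Formula: ASD = (spacing / 4) * correction
Uncorrected distance = spacing / 4 = 404 / 4 = 101 m
ASD = 101 * 1.2 = 121 m

121


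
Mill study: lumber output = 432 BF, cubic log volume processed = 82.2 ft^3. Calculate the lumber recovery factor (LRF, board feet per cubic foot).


Formula: LRF = Lumber Output (BF) / Log Input (ft^3)
LRF = 432 BF / 82.2 ft^3
LRF = 5.26 BF/ft^3

5.26


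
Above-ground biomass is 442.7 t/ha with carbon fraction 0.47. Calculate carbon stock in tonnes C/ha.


Formula: Carbon Stock = Biomass * Carbon Fraction
C = 442.7 t/ha * 0.47
C = 208.1 t C/ha

208.1


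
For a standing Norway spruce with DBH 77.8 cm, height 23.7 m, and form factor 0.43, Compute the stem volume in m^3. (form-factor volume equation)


Formula: V = pi * (DBH/200)^2 * H * ff
Radius = DBH/200 = 77.8/200 = 0.389 m
Radius^2 = 0.389^2 = 0.151321 m^2
V = pi * 0.151321 * 23.7 * 0.43
V = 4.845 m^3

4.845


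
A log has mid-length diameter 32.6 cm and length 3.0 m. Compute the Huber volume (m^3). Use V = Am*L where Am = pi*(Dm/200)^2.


Huber: V = Am * L,  Am = pi*(Dm/200)^2
Am = pi*(32.6/200)^2 = 0.083469 m^2
V = 0.083469*3.0 = 0.2504 m^3

0.2504


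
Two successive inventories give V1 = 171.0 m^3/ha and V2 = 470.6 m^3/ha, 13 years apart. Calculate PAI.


Formula: PAI = (V_T2 - V_T1) / (T2 - T1)
Volume increment = 470.6 - 171.0 = 299.6 m^3/ha
PAI = 299.6 / 13 = 23.05 m^3/ha/year

23.05


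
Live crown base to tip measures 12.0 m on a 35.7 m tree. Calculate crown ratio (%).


Formula: Crown Ratio = (Crown Length / Total Height) * 100
CR = (12.0 m / 35.7 m) * 100
CR = 0.3361 * 100 = 33.6%

33.6


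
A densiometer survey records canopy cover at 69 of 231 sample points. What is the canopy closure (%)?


Formula: Canopy closure = covered points / total points * 100
Closure = 69 / 231 * 100
Closure = 0.2987 * 100 = 29.9%

29.9


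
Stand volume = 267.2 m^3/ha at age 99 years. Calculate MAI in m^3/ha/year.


Formula: MAI = Total Volume / Stand Age
MAI = 267.2 m^3/ha / 99 years
MAI = 2.7 m^3/ha/year

2.7


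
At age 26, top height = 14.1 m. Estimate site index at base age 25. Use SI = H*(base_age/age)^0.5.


Formula: SI = H_dom * (base_age / age)^0.5
Age ratio = 25 / 26 = 0.96154
sqrt(age_ratio) = 0.98058
SI = 14.1 * 0.98058 = 13.8 m

13.8


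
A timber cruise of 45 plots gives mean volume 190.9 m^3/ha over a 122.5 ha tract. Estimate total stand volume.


Formula: Total Volume = Mean Volume per ha * Total Area
Total Volume = 190.9 m^3/ha * 122.5 ha
Total Volume = 23385 m^3

23385


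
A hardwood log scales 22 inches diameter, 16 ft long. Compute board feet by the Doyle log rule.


Doyle: BF = (D - 4)^2 * L / 16
Adjusted diameter = 22 - 4 = 18 in
(D-4)^2 = 18^2 = 324
BF = 324 * 16 / 16 = 324 BF

324


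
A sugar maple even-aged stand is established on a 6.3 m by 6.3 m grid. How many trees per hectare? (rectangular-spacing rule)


Formula: TPH = 10000 m^2/ha / (spacing_x * spacing_y)
Area per tree = 6.3 m * 6.3 m = 39.69 m^2
TPH = 10000 / 39.69 = 252 trees/ha

252


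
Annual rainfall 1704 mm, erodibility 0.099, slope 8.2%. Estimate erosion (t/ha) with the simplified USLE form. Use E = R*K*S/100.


Formula: E = R * K * S / 100  (simplified USLE)
R * K = 1704 * 0.099 = 168.696
E = 168.696 * 8.2 / 100 = 13.83 t/ha

13.83


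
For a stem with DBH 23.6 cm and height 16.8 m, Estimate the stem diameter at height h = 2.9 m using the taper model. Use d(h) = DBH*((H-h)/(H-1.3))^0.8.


Taper: d(h) = DBH * ((H - h) / (H - 1.3))^0.8
Numerator = H - h = 16.8 - 2.9 = 13.9 m
Denominator = H - 1.3 = 16.8 - 1.3 = 15.5 m
Ratio = 13.9 / 15.5 = 0.89677
d = 23.6 * 0.89677^0.8 = 21.6 cm

21.6


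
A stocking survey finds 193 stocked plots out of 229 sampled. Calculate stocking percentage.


Formula: Stocking % = stocked plots / total plots * 100
Stocking = 193 / 229 * 100
Stocking = 0.8428 * 100 = 84.3%

84.3


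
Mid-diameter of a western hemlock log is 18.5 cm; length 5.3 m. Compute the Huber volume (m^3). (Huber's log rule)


Huber: V = Am * L,  Am = pi*(Dm/200)^2
Am = pi*(18.5/200)^2 = 0.02688 m^2
V = 0.02688*5.3 = 0.1425 m^3

0.1425


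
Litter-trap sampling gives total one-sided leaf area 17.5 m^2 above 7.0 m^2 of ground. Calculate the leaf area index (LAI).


Formula: LAI = total leaf area / ground area  (dimensionless)
LAI = 17.5 m^2 / 7.0 m^2
LAI = 2.5

2.5


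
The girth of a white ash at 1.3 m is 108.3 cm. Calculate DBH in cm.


Formula: DBH = C / pi
DBH = 108.3 / pi
pi = 3.14159...
DBH = 34.5 cm

34.5


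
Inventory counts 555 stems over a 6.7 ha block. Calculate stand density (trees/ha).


Formula: Stand Density = N_trees / Area_ha
Density = 555 trees / 6.7 ha
Density = 83 trees/ha

83


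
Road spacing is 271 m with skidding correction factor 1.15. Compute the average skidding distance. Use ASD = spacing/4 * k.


Formula: ASD = (spacing / 4) * correction
Uncorrected distance = spacing / 4 = 271 / 4 = 67.75 m
ASD = 67.75 * 1.15 = 78 m

78


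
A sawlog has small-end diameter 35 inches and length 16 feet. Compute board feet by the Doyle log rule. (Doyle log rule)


Doyle: BF = (D - 4)^2 * L / 16
Adjusted diameter = 35 - 4 = 31 in
(D-4)^2 = 31^2 = 961
BF = 961 * 16 / 16 = 961 BF

961


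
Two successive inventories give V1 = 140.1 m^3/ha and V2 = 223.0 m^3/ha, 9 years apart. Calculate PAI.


Formula: PAI = (V_T2 - V_T1) / (T2 - T1)
Volume increment = 223.0 - 140.1 = 82.9 m^3/ha
PAI = 82.9 / 9 = 9.21 m^3/ha/year

9.21


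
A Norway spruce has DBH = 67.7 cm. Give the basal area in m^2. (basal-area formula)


Formula: BA = pi * (DBH/2)^2 / 10000  (cm^2 to m^2)
Radius = DBH/2 = 67.7/2 = 33.85 cm
BA = pi * 33.85^2 / 10000
   = 3599.7075 cm^2 / 10000
   = 0.36 m^2

0.36


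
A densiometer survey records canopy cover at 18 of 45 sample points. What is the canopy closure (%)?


Formula: Canopy closure = covered points / total points * 100
Closure = 18 / 45 * 100
Closure = 0.4 * 100 = 40.0%

40.0


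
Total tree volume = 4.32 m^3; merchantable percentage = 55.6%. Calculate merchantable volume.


Formula: MV = V_total * (merchantable_pct / 100)
Merchantable fraction = 55.6% / 100 = 0.556
MV = 4.32 m^3 * 0.556 = 2.402 m^3

2.402


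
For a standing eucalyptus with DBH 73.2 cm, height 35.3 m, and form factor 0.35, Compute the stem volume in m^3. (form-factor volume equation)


Formula: V = pi * (DBH/200)^2 * H * ff
Radius = DBH/200 = 73.2/200 = 0.366 m
Radius^2 = 0.366^2 = 0.133956 m^2
V = pi * 0.133956 * 35.3 * 0.35
V = 5.199 m^3

5.199


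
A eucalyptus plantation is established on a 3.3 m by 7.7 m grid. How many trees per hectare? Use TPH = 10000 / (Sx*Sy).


Formula: TPH = 10000 m^2/ha / (spacing_x * spacing_y)
Area per tree = 3.3 m * 7.7 m = 25.41 m^2
TPH = 10000 / 25.41 = 394 trees/ha

394


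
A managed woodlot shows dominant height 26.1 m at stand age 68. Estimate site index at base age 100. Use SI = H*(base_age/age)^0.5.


Formula: SI = H_dom * (base_age / age)^0.5
Age ratio = 100 / 68 = 1.47059
sqrt(age_ratio) = 1.21268
SI = 26.1 * 1.21268 = 31.7 m

31.7


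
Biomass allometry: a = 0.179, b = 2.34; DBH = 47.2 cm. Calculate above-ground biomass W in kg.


Formula: W = a * DBH^b  (allometric power law)
DBH^b = 47.2^2.34 = 8260.8413
W = 0.179 * 8260.8413 = 1478.7 kg

1478.7


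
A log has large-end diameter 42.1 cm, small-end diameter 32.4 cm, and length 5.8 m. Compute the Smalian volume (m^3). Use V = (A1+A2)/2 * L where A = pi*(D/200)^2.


Smalian: V = (A1 + A2)/2 * L,  A = pi*(D/200)^2
A1 = pi*(42.1/200)^2 = 0.139205 m^2
A2 = pi*(32.4/200)^2 = 0.082448 m^2
V = (0.139205+0.082448)/2*5.8 = 0.6428 m^3

0.6428


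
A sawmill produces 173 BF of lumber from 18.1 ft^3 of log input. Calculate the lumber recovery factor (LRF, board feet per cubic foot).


Formula: LRF = Lumber Output (BF) / Log Input (ft^3)
LRF = 173 BF / 18.1 ft^3
LRF = 9.56 BF/ft^3

9.56


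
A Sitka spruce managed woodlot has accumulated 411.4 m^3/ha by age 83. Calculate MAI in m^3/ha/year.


Formula: MAI = Total Volume / Stand Age
MAI = 411.4 m^3/ha / 83 years
MAI = 4.96 m^3/ha/year

4.96


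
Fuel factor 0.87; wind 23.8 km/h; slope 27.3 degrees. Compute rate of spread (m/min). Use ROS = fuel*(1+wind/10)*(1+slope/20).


Formula: ROS = fuel * (1 + wind/10) * (1 + slope/20)
Wind factor = 1 + 23.8/10 = 3.38
Slope factor = 1 + 27.3/20 = 2.365
ROS = 0.87 * 3.38 * 2.365 = 6.95 m/min

6.95


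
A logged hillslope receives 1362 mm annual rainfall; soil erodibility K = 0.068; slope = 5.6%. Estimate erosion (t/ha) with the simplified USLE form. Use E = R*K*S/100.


Formula: E = R * K * S / 100  (simplified USLE)
R * K = 1362 * 0.068 = 92.616
E = 92.616 * 5.6 / 100 = 5.19 t/ha

5.19


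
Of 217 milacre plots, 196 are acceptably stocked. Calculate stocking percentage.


Formula: Stocking % = stocked plots / total plots * 100
Stocking = 196 / 217 * 100
Stocking = 0.9032 * 100 = 90.3%

90.3


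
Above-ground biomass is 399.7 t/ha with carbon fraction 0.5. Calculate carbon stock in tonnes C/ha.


Formula: Carbon Stock = Biomass * Carbon Fraction
C = 399.7 t/ha * 0.5
C = 199.9 t C/ha

199.9


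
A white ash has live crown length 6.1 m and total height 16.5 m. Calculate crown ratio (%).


Formula: Crown Ratio = (Crown Length / Total Height) * 100
CR = (6.1 m / 16.5 m) * 100
CR = 0.3697 * 100 = 37.0%

37.0


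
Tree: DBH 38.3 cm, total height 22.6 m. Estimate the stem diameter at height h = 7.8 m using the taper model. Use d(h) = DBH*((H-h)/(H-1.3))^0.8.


Taper: d(h) = DBH * ((H - h) / (H - 1.3))^0.8
Numerator = H - h = 22.6 - 7.8 = 14.8 m
Denominator = H - 1.3 = 22.6 - 1.3 = 21.3 m
Ratio = 14.8 / 21.3 = 0.69484
d = 38.3 * 0.69484^0.8 = 28.6 cm

28.6


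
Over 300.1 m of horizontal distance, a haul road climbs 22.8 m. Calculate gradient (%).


Formula: Gradient = rise / run * 100
Gradient = 22.8 / 300.1 * 100 = 7.6%

7.6


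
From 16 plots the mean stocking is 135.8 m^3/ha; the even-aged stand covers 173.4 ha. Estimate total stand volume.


Formula: Total Volume = Mean Volume per ha * Total Area
Total Volume = 135.8 m^3/ha * 173.4 ha
Total Volume = 23548 m^3

23548


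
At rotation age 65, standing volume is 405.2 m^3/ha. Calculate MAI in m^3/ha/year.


Formula: MAI = Total Volume / Stand Age
MAI = 405.2 m^3/ha / 65 years
MAI = 6.23 m^3/ha/year

6.23


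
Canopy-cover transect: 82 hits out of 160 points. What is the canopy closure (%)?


Formula: Canopy closure = covered points / total points * 100
Closure = 82 / 160 * 100
Closure = 0.5125 * 100 = 51.3%

51.3


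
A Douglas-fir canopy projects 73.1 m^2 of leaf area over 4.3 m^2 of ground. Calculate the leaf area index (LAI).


Formula: LAI = total leaf area / ground area  (dimensionless)
LAI = 73.1 m^2 / 4.3 m^2
LAI = 17.0

17.0


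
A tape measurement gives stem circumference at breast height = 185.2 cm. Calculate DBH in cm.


Formula: DBH = C / pi
DBH = 185.2 / pi
pi = 3.14159...
DBH = 59.0 cm

59.0


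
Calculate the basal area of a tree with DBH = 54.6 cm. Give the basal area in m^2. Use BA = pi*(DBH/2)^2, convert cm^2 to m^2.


Formula: BA = pi * (DBH/2)^2 / 10000  (cm^2 to m^2)
Radius = DBH/2 = 54.6/2 = 27.3 cm
BA = pi * 27.3^2 / 10000
   = 2341.3976 cm^2 / 10000
   = 0.2341 m^2

0.2341


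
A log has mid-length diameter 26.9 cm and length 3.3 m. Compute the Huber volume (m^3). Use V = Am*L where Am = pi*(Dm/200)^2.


Huber: V = Am * L,  Am = pi*(Dm/200)^2
Am = pi*(26.9/200)^2 = 0.056832 m^2
V = 0.056832*3.3 = 0.1875 m^3

0.1875


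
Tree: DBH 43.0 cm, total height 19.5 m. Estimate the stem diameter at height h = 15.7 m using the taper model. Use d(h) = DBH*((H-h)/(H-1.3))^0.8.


Taper: d(h) = DBH * ((H - h) / (H - 1.3))^0.8
Numerator = H - h = 19.5 - 15.7 = 3.8 m
Denominator = H - 1.3 = 19.5 - 1.3 = 18.2 m
Ratio = 3.8 / 18.2 = 0.20879
d = 43.0 * 0.20879^0.8 = 12.3 cm

12.3


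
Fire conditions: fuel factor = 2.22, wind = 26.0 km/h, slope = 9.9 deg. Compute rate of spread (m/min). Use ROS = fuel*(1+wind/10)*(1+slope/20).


Formula: ROS = fuel * (1 + wind/10) * (1 + slope/20)
Wind factor = 1 + 26.0/10 = 3.6
Slope factor = 1 + 9.9/20 = 1.495
ROS = 2.22 * 3.6 * 1.495 = 11.95 m/min

11.95


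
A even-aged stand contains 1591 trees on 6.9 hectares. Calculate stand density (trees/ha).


Formula: Stand Density = N_trees / Area_ha
Density = 1591 trees / 6.9 ha
Density = 231 trees/ha

231


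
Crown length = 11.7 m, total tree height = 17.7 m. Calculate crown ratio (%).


Formula: Crown Ratio = (Crown Length / Total Height) * 100
CR = (11.7 m / 17.7 m) * 100
CR = 0.661 * 100 = 66.1%

66.1


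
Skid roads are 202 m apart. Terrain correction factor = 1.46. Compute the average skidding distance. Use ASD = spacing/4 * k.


Formula: ASD = (spacing / 4) * correction
Uncorrected distance = spacing / 4 = 202 / 4 = 50.5 m
ASD = 50.5 * 1.46 = 74 m

74


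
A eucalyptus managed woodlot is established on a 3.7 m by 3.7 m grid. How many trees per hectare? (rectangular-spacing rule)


Formula: TPH = 10000 m^2/ha / (spacing_x * spacing_y)
Area per tree = 3.7 m * 3.7 m = 13.69 m^2
TPH = 10000 / 13.69 = 730 trees/ha

730


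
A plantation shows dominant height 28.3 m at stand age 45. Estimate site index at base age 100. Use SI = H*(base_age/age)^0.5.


Formula: SI = H_dom * (base_age / age)^0.5
Age ratio = 100 / 45 = 2.22222
sqrt(age_ratio) = 1.49071
SI = 28.3 * 1.49071 = 42.2 m

42.2


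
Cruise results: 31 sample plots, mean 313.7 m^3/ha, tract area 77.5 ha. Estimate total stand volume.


Formula: Total Volume = Mean Volume per ha * Total Area
Total Volume = 313.7 m^3/ha * 77.5 ha
Total Volume = 24312 m^3

24312


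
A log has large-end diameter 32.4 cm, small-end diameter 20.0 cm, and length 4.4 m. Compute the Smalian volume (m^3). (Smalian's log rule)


Smalian: V = (A1 + A2)/2 * L,  A = pi*(D/200)^2
A1 = pi*(32.4/200)^2 = 0.082448 m^2
A2 = pi*(20.0/200)^2 = 0.031416 m^2
V = (0.082448+0.031416)/2*4.4 = 0.2505 m^3

0.2505


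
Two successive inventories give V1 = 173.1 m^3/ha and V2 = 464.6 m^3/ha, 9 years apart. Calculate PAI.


Formula: PAI = (V_T2 - V_T1) / (T2 - T1)
Volume increment = 464.6 - 173.1 = 291.5 m^3/ha
PAI = 291.5 / 9 = 32.39 m^3/ha/year

32.39


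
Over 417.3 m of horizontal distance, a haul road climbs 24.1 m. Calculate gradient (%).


Formula: Gradient = rise / run * 100
Gradient = 24.1 / 417.3 * 100 = 5.8%

5.8


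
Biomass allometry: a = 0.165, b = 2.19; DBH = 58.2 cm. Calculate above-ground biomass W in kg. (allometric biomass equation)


Formula: W = a * DBH^b  (allometric power law)
DBH^b = 58.2^2.19 = 7331.3058
W = 0.165 * 7331.3058 = 1209.7 kg

1209.7


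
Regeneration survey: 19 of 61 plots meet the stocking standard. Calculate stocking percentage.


Formula: Stocking % = stocked plots / total plots * 100
Stocking = 19 / 61 * 100
Stocking = 0.3115 * 100 = 31.1%

31.1


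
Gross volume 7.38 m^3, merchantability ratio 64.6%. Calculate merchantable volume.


Formula: MV = V_total * (merchantable_pct / 100)
Merchantable fraction = 64.6% / 100 = 0.646
MV = 7.38 m^3 * 0.646 = 4.767 m^3

4.767


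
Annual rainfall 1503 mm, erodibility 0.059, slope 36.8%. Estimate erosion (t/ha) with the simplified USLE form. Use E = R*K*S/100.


Formula: E = R * K * S / 100  (simplified USLE)
R * K = 1503 * 0.059 = 88.677
E = 88.677 * 36.8 / 100 = 32.63 t/ha

32.63


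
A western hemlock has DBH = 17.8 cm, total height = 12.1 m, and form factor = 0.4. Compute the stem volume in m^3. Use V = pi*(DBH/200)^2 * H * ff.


Formula: V = pi * (DBH/200)^2 * H * ff
Radius = DBH/200 = 17.8/200 = 0.089 m
Radius^2 = 0.089^2 = 0.007921 m^2
V = pi * 0.007921 * 12.1 * 0.4
V = 0.12 m^3

0.12


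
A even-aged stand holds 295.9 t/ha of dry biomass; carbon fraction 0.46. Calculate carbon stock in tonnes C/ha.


Formula: Carbon Stock = Biomass * Carbon Fraction
C = 295.9 t/ha * 0.46
C = 136.1 t C/ha

136.1


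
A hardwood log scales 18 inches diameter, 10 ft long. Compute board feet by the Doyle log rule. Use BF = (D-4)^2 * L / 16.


Doyle: BF = (D - 4)^2 * L / 16
Adjusted diameter = 18 - 4 = 14 in
(D-4)^2 = 14^2 = 196
BF = 196 * 10 / 16 = 123 BF

123


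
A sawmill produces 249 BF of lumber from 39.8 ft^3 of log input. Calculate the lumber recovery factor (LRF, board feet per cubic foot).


Formula: LRF = Lumber Output (BF) / Log Input (ft^3)
LRF = 249 BF / 39.8 ft^3
LRF = 6.26 BF/ft^3

6.26


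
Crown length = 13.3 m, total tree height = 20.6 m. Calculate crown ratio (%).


Formula: Crown Ratio = (Crown Length / Total Height) * 100
CR = (13.3 m / 20.6 m) * 100
CR = 0.6456 * 100 = 64.6%

64.6


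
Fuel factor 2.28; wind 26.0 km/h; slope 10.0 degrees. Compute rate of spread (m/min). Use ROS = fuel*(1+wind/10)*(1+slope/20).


Formula: ROS = fuel * (1 + wind/10) * (1 + slope/20)
Wind factor = 1 + 26.0/10 = 3.6
Slope factor = 1 + 10.0/20 = 1.5
ROS = 2.28 * 3.6 * 1.5 = 12.31 m/min

12.31


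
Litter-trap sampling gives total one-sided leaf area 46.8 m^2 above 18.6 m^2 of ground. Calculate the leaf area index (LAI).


Formula: LAI = total leaf area / ground area  (dimensionless)
LAI = 46.8 m^2 / 18.6 m^2
LAI = 2.52

2.52


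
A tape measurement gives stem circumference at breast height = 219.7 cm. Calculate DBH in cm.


Formula: DBH = C / pi
DBH = 219.7 / pi
pi = 3.14159...
DBH = 69.9 cm

69.9


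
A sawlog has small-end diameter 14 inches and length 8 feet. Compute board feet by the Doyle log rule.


Doyle: BF = (D - 4)^2 * L / 16
Adjusted diameter = 14 - 4 = 10 in
(D-4)^2 = 10^2 = 100
BF = 100 * 8 / 16 = 50 BF

50


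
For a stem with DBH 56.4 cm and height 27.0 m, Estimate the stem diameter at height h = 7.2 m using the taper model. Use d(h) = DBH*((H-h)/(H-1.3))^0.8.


Taper: d(h) = DBH * ((H - h) / (H - 1.3))^0.8
Numerator = H - h = 27.0 - 7.2 = 19.8 m
Denominator = H - 1.3 = 27.0 - 1.3 = 25.7 m
Ratio = 19.8 / 25.7 = 0.77043
d = 56.4 * 0.77043^0.8 = 45.8 cm

45.8


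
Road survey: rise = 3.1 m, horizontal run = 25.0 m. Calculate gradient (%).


Formula: Gradient = rise / run * 100
Gradient = 3.1 / 25.0 * 100 = 12.4%

12.4


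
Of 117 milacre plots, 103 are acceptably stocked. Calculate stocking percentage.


Formula: Stocking % = stocked plots / total plots * 100
Stocking = 103 / 117 * 100
Stocking = 0.8803 * 100 = 88.0%

88.0


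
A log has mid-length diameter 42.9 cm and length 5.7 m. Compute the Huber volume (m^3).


Huber: V = Am * L,  Am = pi*(Dm/200)^2
Am = pi*(42.9/200)^2 = 0.144545 m^2
V = 0.144545*5.7 = 0.8239 m^3

0.8239


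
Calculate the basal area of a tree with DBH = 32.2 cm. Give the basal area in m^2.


Formula: BA = pi * (DBH/2)^2 / 10000  (cm^2 to m^2)
Radius = DBH/2 = 32.2/2 = 16.1 cm
BA = pi * 16.1^2 / 10000
   = 814.3322 cm^2 / 10000
   = 0.0814 m^2

0.0814


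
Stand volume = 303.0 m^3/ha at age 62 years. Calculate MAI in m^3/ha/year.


Formula: MAI = Total Volume / Stand Age
MAI = 303.0 m^3/ha / 62 years
MAI = 4.89 m^3/ha/year

4.89


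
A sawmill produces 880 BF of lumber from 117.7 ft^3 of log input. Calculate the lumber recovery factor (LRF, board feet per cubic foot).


Formula: LRF = Lumber Output (BF) / Log Input (ft^3)
LRF = 880 BF / 117.7 ft^3
LRF = 7.48 BF/ft^3

7.48


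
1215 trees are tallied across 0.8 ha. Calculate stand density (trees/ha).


Formula: Stand Density = N_trees / Area_ha
Density = 1215 trees / 0.8 ha
Density = 1519 trees/ha

1519


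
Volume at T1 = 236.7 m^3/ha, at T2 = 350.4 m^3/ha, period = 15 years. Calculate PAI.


Formula: PAI = (V_T2 - V_T1) / (T2 - T1)
Volume increment = 350.4 - 236.7 = 113.7 m^3/ha
PAI = 113.7 / 15 = 7.58 m^3/ha/year

7.58


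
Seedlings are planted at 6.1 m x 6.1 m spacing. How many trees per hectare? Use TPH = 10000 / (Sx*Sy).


Formula: TPH = 10000 m^2/ha / (spacing_x * spacing_y)
Area per tree = 6.1 m * 6.1 m = 37.21 m^2
TPH = 10000 / 37.21 = 269 trees/ha

269


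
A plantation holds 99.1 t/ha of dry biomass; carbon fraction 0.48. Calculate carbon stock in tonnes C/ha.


Formula: Carbon Stock = Biomass * Carbon Fraction
C = 99.1 t/ha * 0.48
C = 47.6 t C/ha

47.6


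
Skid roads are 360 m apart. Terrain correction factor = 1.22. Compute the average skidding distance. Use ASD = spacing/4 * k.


Formula: ASD = (spacing / 4) * correction
Uncorrected distance = spacing / 4 = 360 / 4 = 90 m
ASD = 90 * 1.22 = 110 m

110


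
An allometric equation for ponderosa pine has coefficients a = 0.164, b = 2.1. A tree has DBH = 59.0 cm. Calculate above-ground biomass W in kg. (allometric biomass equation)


Formula: W = a * DBH^b  (allometric power law)
DBH^b = 59.0^2.1 = 5233.4638
W = 0.164 * 5233.4638 = 858.3 kg

858.3


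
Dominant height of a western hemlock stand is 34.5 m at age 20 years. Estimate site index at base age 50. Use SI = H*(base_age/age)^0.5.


Formula: SI = H_dom * (base_age / age)^0.5
Age ratio = 50 / 20 = 2.5
sqrt(age_ratio) = 1.58114
SI = 34.5 * 1.58114 = 54.5 m

54.5


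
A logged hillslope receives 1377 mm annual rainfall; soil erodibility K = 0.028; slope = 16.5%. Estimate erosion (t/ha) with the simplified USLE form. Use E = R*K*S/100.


Formula: E = R * K * S / 100  (simplified USLE)
R * K = 1377 * 0.028 = 38.556
E = 38.556 * 16.5 / 100 = 6.36 t/ha

6.36


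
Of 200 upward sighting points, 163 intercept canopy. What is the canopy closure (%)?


Formula: Canopy closure = covered points / total points * 100
Closure = 163 / 200 * 100
Closure = 0.815 * 100 = 81.5%

81.5


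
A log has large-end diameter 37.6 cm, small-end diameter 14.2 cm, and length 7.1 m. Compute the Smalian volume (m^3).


Smalian: V = (A1 + A2)/2 * L,  A = pi*(D/200)^2
A1 = pi*(37.6/200)^2 = 0.111036 m^2
A2 = pi*(14.2/200)^2 = 0.015837 m^2
V = (0.111036+0.015837)/2*7.1 = 0.4504 m^3

0.4504


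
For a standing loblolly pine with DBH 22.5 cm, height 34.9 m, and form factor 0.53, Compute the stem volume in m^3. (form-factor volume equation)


Formula: V = pi * (DBH/200)^2 * H * ff
Radius = DBH/200 = 22.5/200 = 0.1125 m
Radius^2 = 0.1125^2 = 0.01265625 m^2
V = pi * 0.01265625 * 34.9 * 0.53
V = 0.735 m^3

0.735


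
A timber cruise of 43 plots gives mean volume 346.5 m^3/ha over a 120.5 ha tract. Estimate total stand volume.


Formula: Total Volume = Mean Volume per ha * Total Area
Total Volume = 346.5 m^3/ha * 120.5 ha
Total Volume = 41753 m^3

41753


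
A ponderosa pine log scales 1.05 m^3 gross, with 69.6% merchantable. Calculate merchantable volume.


Formula: MV = V_total * (merchantable_pct / 100)
Merchantable fraction = 69.6% / 100 = 0.696
MV = 1.05 m^3 * 0.696 = 0.731 m^3

0.731


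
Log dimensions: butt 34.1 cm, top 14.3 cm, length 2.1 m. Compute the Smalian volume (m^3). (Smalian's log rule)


Smalian: V = (A1 + A2)/2 * L,  A = pi*(D/200)^2
A1 = pi*(34.1/200)^2 = 0.091327 m^2
A2 = pi*(14.3/200)^2 = 0.016061 m^2
V = (0.091327+0.016061)/2*2.1 = 0.1128 m^3

0.1128


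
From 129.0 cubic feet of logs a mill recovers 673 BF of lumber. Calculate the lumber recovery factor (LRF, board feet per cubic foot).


Formula: LRF = Lumber Output (BF) / Log Input (ft^3)
LRF = 673 BF / 129.0 ft^3
LRF = 5.22 BF/ft^3

5.22


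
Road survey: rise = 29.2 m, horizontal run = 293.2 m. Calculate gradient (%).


Formula: Gradient = rise / run * 100
Gradient = 29.2 / 293.2 * 100 = 10.0%

10.0


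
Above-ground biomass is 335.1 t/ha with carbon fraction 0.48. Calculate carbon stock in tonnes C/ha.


Formula: Carbon Stock = Biomass * Carbon Fraction
C = 335.1 t/ha * 0.48
C = 160.8 t C/ha

160.8


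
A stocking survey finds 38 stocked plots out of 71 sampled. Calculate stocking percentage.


Formula: Stocking % = stocked plots / total plots * 100
Stocking = 38 / 71 * 100
Stocking = 0.5352 * 100 = 53.5%

53.5


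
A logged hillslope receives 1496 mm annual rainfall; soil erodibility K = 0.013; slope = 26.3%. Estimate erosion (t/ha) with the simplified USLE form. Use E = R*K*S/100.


Formula: E = R * K * S / 100  (simplified USLE)
R * K = 1496 * 0.013 = 19.448
E = 19.448 * 26.3 / 100 = 5.11 t/ha

5.11


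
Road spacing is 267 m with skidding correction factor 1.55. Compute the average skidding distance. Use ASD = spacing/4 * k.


Formula: ASD = (spacing / 4) * correction
Uncorrected distance = spacing / 4 = 267 / 4 = 66.75 m
ASD = 66.75 * 1.55 = 103 m

103


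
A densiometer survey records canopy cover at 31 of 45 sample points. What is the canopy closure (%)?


Formula: Canopy closure = covered points / total points * 100
Closure = 31 / 45 * 100
Closure = 0.6889 * 100 = 68.9%

68.9


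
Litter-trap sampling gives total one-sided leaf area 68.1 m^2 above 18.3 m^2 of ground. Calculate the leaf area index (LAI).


Formula: LAI = total leaf area / ground area  (dimensionless)
LAI = 68.1 m^2 / 18.3 m^2
LAI = 3.72

3.72


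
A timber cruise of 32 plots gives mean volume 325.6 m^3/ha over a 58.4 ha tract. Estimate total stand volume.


Formula: Total Volume = Mean Volume per ha * Total Area
Total Volume = 325.6 m^3/ha * 58.4 ha
Total Volume = 19015 m^3

19015


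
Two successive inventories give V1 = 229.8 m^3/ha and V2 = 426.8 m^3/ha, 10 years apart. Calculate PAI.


Formula: PAI = (V_T2 - V_T1) / (T2 - T1)
Volume increment = 426.8 - 229.8 = 197.0 m^3/ha
PAI = 197.0 / 10 = 19.7 m^3/ha/year

19.7


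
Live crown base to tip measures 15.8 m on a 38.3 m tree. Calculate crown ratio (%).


Formula: Crown Ratio = (Crown Length / Total Height) * 100
CR = (15.8 m / 38.3 m) * 100
CR = 0.4125 * 100 = 41.3%

41.3


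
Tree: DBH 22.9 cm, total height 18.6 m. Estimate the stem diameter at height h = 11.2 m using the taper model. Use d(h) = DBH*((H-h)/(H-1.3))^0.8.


Taper: d(h) = DBH * ((H - h) / (H - 1.3))^0.8
Numerator = H - h = 18.6 - 11.2 = 7.4 m
Denominator = H - 1.3 = 18.6 - 1.3 = 17.3 m
Ratio = 7.4 / 17.3 = 0.42775
d = 22.9 * 0.42775^0.8 = 11.6 cm

11.6


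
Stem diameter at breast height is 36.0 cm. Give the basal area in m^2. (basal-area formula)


Formula: BA = pi * (DBH/2)^2 / 10000  (cm^2 to m^2)
Radius = DBH/2 = 36.0/2 = 18.0 cm
BA = pi * 18.0^2 / 10000
   = 1017.876 cm^2 / 10000
   = 0.1018 m^2

0.1018


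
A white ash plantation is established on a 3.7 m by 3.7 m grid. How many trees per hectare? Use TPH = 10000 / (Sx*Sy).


Formula: TPH = 10000 m^2/ha / (spacing_x * spacing_y)
Area per tree = 3.7 m * 3.7 m = 13.69 m^2
TPH = 10000 / 13.69 = 730 trees/ha

730


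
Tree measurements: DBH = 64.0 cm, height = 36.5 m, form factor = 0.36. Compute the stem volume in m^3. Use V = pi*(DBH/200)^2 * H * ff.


Formula: V = pi * (DBH/200)^2 * H * ff
Radius = DBH/200 = 64.0/200 = 0.32 m
Radius^2 = 0.32^2 = 0.1024 m^2
V = pi * 0.1024 * 36.5 * 0.36
V = 4.227 m^3

4.227


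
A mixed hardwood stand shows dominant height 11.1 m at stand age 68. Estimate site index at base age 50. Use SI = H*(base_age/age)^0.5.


Formula: SI = H_dom * (base_age / age)^0.5
Age ratio = 50 / 68 = 0.73529
sqrt(age_ratio) = 0.85749
SI = 11.1 * 0.85749 = 9.5 m

9.5


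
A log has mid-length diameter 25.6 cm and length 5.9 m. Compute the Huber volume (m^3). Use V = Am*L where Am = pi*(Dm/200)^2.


Huber: V = Am * L,  Am = pi*(Dm/200)^2
Am = pi*(25.6/200)^2 = 0.051472 m^2
V = 0.051472*5.9 = 0.3037 m^3

0.3037


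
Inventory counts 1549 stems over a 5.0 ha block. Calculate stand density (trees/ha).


Formula: Stand Density = N_trees / Area_ha
Density = 1549 trees / 5.0 ha
Density = 310 trees/ha

310


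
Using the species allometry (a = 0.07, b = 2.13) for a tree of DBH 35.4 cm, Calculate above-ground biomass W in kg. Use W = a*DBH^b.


Formula: W = a * DBH^b  (allometric power law)
DBH^b = 35.4^2.13 = 1992.4019
W = 0.07 * 1992.4019 = 139.5 kg

139.5


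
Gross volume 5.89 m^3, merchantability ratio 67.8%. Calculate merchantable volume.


Formula: MV = V_total * (merchantable_pct / 100)
Merchantable fraction = 67.8% / 100 = 0.678
MV = 5.89 m^3 * 0.678 = 3.993 m^3

3.993


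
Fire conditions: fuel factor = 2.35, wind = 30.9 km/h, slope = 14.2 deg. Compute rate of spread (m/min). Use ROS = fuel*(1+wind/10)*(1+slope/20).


Formula: ROS = fuel * (1 + wind/10) * (1 + slope/20)
Wind factor = 1 + 30.9/10 = 4.09
Slope factor = 1 + 14.2/20 = 1.71
ROS = 2.35 * 4.09 * 1.71 = 16.44 m/min

16.44


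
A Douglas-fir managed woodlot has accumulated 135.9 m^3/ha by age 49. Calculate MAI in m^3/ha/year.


Formula: MAI = Total Volume / Stand Age
MAI = 135.9 m^3/ha / 49 years
MAI = 2.77 m^3/ha/year

2.77


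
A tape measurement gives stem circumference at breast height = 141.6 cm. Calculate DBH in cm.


Formula: DBH = C / pi
DBH = 141.6 / pi
pi = 3.14159...
DBH = 45.1 cm

45.1


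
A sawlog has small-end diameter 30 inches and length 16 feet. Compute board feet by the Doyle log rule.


Doyle: BF = (D - 4)^2 * L / 16
Adjusted diameter = 30 - 4 = 26 in
(D-4)^2 = 26^2 = 676
BF = 676 * 16 / 16 = 676 BF

676


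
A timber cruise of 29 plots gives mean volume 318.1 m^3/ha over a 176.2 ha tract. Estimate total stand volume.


Formula: Total Volume = Mean Volume per ha * Total Area
Total Volume = 318.1 m^3/ha * 176.2 ha
Total Volume = 56049 m^3

56049


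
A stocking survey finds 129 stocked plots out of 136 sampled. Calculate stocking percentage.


Formula: Stocking % = stocked plots / total plots * 100
Stocking = 129 / 136 * 100
Stocking = 0.9485 * 100 = 94.9%

94.9


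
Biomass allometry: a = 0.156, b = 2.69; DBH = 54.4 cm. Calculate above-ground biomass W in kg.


Formula: W = a * DBH^b  (allometric power law)
DBH^b = 54.4^2.69 = 46640.2683
W = 0.156 * 46640.2683 = 7275.9 kg

7275.9


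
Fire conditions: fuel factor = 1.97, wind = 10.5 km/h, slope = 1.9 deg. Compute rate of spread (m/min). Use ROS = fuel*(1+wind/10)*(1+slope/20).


Formula: ROS = fuel * (1 + wind/10) * (1 + slope/20)
Wind factor = 1 + 10.5/10 = 2.05
Slope factor = 1 + 1.9/20 = 1.095
ROS = 1.97 * 2.05 * 1.095 = 4.42 m/min

4.42


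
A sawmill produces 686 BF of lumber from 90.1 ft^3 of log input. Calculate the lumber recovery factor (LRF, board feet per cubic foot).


Formula: LRF = Lumber Output (BF) / Log Input (ft^3)
LRF = 686 BF / 90.1 ft^3
LRF = 7.61 BF/ft^3

7.61


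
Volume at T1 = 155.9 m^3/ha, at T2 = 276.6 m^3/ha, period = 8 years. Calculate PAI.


Formula: PAI = (V_T2 - V_T1) / (T2 - T1)
Volume increment = 276.6 - 155.9 = 120.7 m^3/ha
PAI = 120.7 / 8 = 15.09 m^3/ha/year

15.09


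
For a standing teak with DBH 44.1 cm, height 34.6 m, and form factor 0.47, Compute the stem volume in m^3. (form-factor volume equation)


Formula: V = pi * (DBH/200)^2 * H * ff
Radius = DBH/200 = 44.1/200 = 0.2205 m
Radius^2 = 0.2205^2 = 0.04862025 m^2
V = pi * 0.04862025 * 34.6 * 0.47
V = 2.484 m^3

2.484


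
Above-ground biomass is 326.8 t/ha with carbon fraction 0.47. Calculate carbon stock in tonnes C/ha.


Formula: Carbon Stock = Biomass * Carbon Fraction
C = 326.8 t/ha * 0.47
C = 153.6 t C/ha

153.6


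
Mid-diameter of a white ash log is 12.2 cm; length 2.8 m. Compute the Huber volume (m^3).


Huber: V = Am * L,  Am = pi*(Dm/200)^2
Am = pi*(12.2/200)^2 = 0.01169 m^2
V = 0.01169*2.8 = 0.0327 m^3

0.0327


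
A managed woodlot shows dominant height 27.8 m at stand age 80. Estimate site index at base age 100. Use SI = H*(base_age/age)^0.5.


Formula: SI = H_dom * (base_age / age)^0.5
Age ratio = 100 / 80 = 1.25
sqrt(age_ratio) = 1.11803
SI = 27.8 * 1.11803 = 31.1 m

31.1


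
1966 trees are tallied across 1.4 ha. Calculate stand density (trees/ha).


Formula: Stand Density = N_trees / Area_ha
Density = 1966 trees / 1.4 ha
Density = 1404 trees/ha

1404


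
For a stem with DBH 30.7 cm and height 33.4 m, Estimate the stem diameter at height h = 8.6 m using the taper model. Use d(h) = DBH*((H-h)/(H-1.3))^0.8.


Taper: d(h) = DBH * ((H - h) / (H - 1.3))^0.8
Numerator = H - h = 33.4 - 8.6 = 24.8 m
Denominator = H - 1.3 = 33.4 - 1.3 = 32.1 m
Ratio = 24.8 / 32.1 = 0.77259
d = 30.7 * 0.77259^0.8 = 25.0 cm

25.0


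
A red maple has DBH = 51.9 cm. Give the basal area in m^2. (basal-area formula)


Formula: BA = pi * (DBH/2)^2 / 10000  (cm^2 to m^2)
Radius = DBH/2 = 51.9/2 = 25.95 cm
BA = pi * 25.95^2 / 10000
   = 2115.5563 cm^2 / 10000
   = 0.2116 m^2

0.2116


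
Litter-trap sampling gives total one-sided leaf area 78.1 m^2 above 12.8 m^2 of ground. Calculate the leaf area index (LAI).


Formula: LAI = total leaf area / ground area  (dimensionless)
LAI = 78.1 m^2 / 12.8 m^2
LAI = 6.1

6.1


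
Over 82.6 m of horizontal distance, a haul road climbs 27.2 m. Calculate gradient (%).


Formula: Gradient = rise / run * 100
Gradient = 27.2 / 82.6 * 100 = 32.9%

32.9


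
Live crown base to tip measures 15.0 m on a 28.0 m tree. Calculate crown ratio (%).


Formula: Crown Ratio = (Crown Length / Total Height) * 100
CR = (15.0 m / 28.0 m) * 100
CR = 0.5357 * 100 = 53.6%

53.6


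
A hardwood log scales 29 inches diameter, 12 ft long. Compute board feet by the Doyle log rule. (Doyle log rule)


Doyle: BF = (D - 4)^2 * L / 16
Adjusted diameter = 29 - 4 = 25 in
(D-4)^2 = 25^2 = 625
BF = 625 * 12 / 16 = 469 BF

469


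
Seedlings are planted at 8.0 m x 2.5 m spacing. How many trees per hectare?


Formula: TPH = 10000 m^2/ha / (spacing_x * spacing_y)
Area per tree = 8.0 m * 2.5 m = 20.0 m^2
TPH = 10000 / 20.0 = 500 trees/ha

500


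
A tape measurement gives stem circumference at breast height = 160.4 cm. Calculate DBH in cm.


Formula: DBH = C / pi
DBH = 160.4 / pi
pi = 3.14159...
DBH = 51.1 cm

51.1


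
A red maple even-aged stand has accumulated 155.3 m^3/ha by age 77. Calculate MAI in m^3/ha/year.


Formula: MAI = Total Volume / Stand Age
MAI = 155.3 m^3/ha / 77 years
MAI = 2.02 m^3/ha/year

2.02


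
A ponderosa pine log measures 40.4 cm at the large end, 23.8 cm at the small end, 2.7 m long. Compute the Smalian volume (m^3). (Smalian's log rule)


Smalian: V = (A1 + A2)/2 * L,  A = pi*(D/200)^2
A1 = pi*(40.4/200)^2 = 0.12819 m^2
A2 = pi*(23.8/200)^2 = 0.044488 m^2
V = (0.12819+0.044488)/2*2.7 = 0.2331 m^3

0.2331


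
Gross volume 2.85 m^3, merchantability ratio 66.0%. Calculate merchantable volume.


Formula: MV = V_total * (merchantable_pct / 100)
Merchantable fraction = 66.0% / 100 = 0.66
MV = 2.85 m^3 * 0.66 = 1.881 m^3

1.881


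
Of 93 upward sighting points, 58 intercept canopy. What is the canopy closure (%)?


Formula: Canopy closure = covered points / total points * 100
Closure = 58 / 93 * 100
Closure = 0.6237 * 100 = 62.4%

62.4


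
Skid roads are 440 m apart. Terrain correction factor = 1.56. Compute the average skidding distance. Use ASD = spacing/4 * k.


Formula: ASD = (spacing / 4) * correction
Uncorrected distance = spacing / 4 = 440 / 4 = 110 m
ASD = 110 * 1.56 = 172 m

172


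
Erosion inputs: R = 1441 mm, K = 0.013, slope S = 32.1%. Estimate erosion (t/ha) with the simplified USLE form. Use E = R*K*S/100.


Formula: E = R * K * S / 100  (simplified USLE)
R * K = 1441 * 0.013 = 18.733
E = 18.733 * 32.1 / 100 = 6.01 t/ha

6.01


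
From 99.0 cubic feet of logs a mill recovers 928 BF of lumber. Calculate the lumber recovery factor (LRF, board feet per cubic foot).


Formula: LRF = Lumber Output (BF) / Log Input (ft^3)
LRF = 928 BF / 99.0 ft^3
LRF = 9.37 BF/ft^3

9.37


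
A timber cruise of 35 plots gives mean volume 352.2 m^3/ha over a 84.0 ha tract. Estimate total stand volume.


Formula: Total Volume = Mean Volume per ha * Total Area
Total Volume = 352.2 m^3/ha * 84.0 ha
Total Volume = 29585 m^3

29585


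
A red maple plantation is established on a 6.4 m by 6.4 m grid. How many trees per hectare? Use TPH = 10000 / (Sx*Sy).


Formula: TPH = 10000 m^2/ha / (spacing_x * spacing_y)
Area per tree = 6.4 m * 6.4 m = 40.96 m^2
TPH = 10000 / 40.96 = 244 trees/ha

244


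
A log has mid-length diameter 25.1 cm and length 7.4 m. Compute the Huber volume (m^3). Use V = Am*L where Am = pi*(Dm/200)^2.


Huber: V = Am * L,  Am = pi*(Dm/200)^2
Am = pi*(25.1/200)^2 = 0.049481 m^2
V = 0.049481*7.4 = 0.3662 m^3

0.3662


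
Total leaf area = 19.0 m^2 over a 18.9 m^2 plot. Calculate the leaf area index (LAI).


Formula: LAI = total leaf area / ground area  (dimensionless)
LAI = 19.0 m^2 / 18.9 m^2
LAI = 1.01

1.01


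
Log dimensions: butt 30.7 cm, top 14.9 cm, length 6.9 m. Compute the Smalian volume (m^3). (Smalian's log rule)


Smalian: V = (A1 + A2)/2 * L,  A = pi*(D/200)^2
A1 = pi*(30.7/200)^2 = 0.074023 m^2
A2 = pi*(14.9/200)^2 = 0.017437 m^2
V = (0.074023+0.017437)/2*6.9 = 0.3155 m^3

0.3155


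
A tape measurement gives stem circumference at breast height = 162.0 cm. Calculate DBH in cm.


Formula: DBH = C / pi
DBH = 162.0 / pi
pi = 3.14159...
DBH = 51.6 cm

51.6
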